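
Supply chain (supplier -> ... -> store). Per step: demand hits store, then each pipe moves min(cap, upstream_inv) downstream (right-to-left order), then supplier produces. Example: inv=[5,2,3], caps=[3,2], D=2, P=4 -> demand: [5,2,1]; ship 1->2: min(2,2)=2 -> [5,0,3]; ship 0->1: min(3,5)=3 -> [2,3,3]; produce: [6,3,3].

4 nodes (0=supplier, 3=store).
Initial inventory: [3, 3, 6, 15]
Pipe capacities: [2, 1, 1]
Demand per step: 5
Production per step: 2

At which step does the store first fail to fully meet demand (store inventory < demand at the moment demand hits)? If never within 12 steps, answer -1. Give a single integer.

Step 1: demand=5,sold=5 ship[2->3]=1 ship[1->2]=1 ship[0->1]=2 prod=2 -> [3 4 6 11]
Step 2: demand=5,sold=5 ship[2->3]=1 ship[1->2]=1 ship[0->1]=2 prod=2 -> [3 5 6 7]
Step 3: demand=5,sold=5 ship[2->3]=1 ship[1->2]=1 ship[0->1]=2 prod=2 -> [3 6 6 3]
Step 4: demand=5,sold=3 ship[2->3]=1 ship[1->2]=1 ship[0->1]=2 prod=2 -> [3 7 6 1]
Step 5: demand=5,sold=1 ship[2->3]=1 ship[1->2]=1 ship[0->1]=2 prod=2 -> [3 8 6 1]
Step 6: demand=5,sold=1 ship[2->3]=1 ship[1->2]=1 ship[0->1]=2 prod=2 -> [3 9 6 1]
Step 7: demand=5,sold=1 ship[2->3]=1 ship[1->2]=1 ship[0->1]=2 prod=2 -> [3 10 6 1]
Step 8: demand=5,sold=1 ship[2->3]=1 ship[1->2]=1 ship[0->1]=2 prod=2 -> [3 11 6 1]
Step 9: demand=5,sold=1 ship[2->3]=1 ship[1->2]=1 ship[0->1]=2 prod=2 -> [3 12 6 1]
Step 10: demand=5,sold=1 ship[2->3]=1 ship[1->2]=1 ship[0->1]=2 prod=2 -> [3 13 6 1]
Step 11: demand=5,sold=1 ship[2->3]=1 ship[1->2]=1 ship[0->1]=2 prod=2 -> [3 14 6 1]
Step 12: demand=5,sold=1 ship[2->3]=1 ship[1->2]=1 ship[0->1]=2 prod=2 -> [3 15 6 1]
First stockout at step 4

4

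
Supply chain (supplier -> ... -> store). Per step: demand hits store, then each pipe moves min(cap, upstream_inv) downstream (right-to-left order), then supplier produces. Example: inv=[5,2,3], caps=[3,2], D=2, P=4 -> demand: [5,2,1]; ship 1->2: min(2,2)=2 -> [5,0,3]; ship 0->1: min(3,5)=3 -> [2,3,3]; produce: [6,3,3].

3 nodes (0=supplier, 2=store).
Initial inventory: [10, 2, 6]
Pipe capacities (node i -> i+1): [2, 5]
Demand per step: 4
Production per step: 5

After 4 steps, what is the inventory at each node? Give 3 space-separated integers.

Step 1: demand=4,sold=4 ship[1->2]=2 ship[0->1]=2 prod=5 -> inv=[13 2 4]
Step 2: demand=4,sold=4 ship[1->2]=2 ship[0->1]=2 prod=5 -> inv=[16 2 2]
Step 3: demand=4,sold=2 ship[1->2]=2 ship[0->1]=2 prod=5 -> inv=[19 2 2]
Step 4: demand=4,sold=2 ship[1->2]=2 ship[0->1]=2 prod=5 -> inv=[22 2 2]

22 2 2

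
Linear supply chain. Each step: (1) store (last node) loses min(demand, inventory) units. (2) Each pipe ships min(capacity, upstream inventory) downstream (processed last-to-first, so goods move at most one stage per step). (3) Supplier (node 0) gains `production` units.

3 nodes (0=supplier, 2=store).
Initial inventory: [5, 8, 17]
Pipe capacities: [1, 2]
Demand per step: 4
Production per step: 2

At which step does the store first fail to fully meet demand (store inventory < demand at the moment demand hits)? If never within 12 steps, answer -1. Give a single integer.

Step 1: demand=4,sold=4 ship[1->2]=2 ship[0->1]=1 prod=2 -> [6 7 15]
Step 2: demand=4,sold=4 ship[1->2]=2 ship[0->1]=1 prod=2 -> [7 6 13]
Step 3: demand=4,sold=4 ship[1->2]=2 ship[0->1]=1 prod=2 -> [8 5 11]
Step 4: demand=4,sold=4 ship[1->2]=2 ship[0->1]=1 prod=2 -> [9 4 9]
Step 5: demand=4,sold=4 ship[1->2]=2 ship[0->1]=1 prod=2 -> [10 3 7]
Step 6: demand=4,sold=4 ship[1->2]=2 ship[0->1]=1 prod=2 -> [11 2 5]
Step 7: demand=4,sold=4 ship[1->2]=2 ship[0->1]=1 prod=2 -> [12 1 3]
Step 8: demand=4,sold=3 ship[1->2]=1 ship[0->1]=1 prod=2 -> [13 1 1]
Step 9: demand=4,sold=1 ship[1->2]=1 ship[0->1]=1 prod=2 -> [14 1 1]
Step 10: demand=4,sold=1 ship[1->2]=1 ship[0->1]=1 prod=2 -> [15 1 1]
Step 11: demand=4,sold=1 ship[1->2]=1 ship[0->1]=1 prod=2 -> [16 1 1]
Step 12: demand=4,sold=1 ship[1->2]=1 ship[0->1]=1 prod=2 -> [17 1 1]
First stockout at step 8

8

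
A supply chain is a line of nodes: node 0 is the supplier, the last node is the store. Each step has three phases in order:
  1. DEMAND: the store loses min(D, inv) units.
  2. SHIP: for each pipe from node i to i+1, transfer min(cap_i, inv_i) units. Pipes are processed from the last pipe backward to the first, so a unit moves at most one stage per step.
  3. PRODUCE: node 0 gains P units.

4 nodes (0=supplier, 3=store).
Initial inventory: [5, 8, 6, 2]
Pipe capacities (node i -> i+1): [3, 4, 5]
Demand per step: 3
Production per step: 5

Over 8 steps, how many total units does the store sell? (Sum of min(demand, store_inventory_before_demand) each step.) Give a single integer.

Step 1: sold=2 (running total=2) -> [7 7 5 5]
Step 2: sold=3 (running total=5) -> [9 6 4 7]
Step 3: sold=3 (running total=8) -> [11 5 4 8]
Step 4: sold=3 (running total=11) -> [13 4 4 9]
Step 5: sold=3 (running total=14) -> [15 3 4 10]
Step 6: sold=3 (running total=17) -> [17 3 3 11]
Step 7: sold=3 (running total=20) -> [19 3 3 11]
Step 8: sold=3 (running total=23) -> [21 3 3 11]

Answer: 23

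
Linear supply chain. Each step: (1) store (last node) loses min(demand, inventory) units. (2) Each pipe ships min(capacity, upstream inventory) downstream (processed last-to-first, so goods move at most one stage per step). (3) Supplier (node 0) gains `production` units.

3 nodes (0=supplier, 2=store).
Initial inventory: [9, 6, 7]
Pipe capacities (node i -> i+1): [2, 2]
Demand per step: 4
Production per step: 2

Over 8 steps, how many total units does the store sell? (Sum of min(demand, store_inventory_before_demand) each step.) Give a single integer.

Answer: 21

Derivation:
Step 1: sold=4 (running total=4) -> [9 6 5]
Step 2: sold=4 (running total=8) -> [9 6 3]
Step 3: sold=3 (running total=11) -> [9 6 2]
Step 4: sold=2 (running total=13) -> [9 6 2]
Step 5: sold=2 (running total=15) -> [9 6 2]
Step 6: sold=2 (running total=17) -> [9 6 2]
Step 7: sold=2 (running total=19) -> [9 6 2]
Step 8: sold=2 (running total=21) -> [9 6 2]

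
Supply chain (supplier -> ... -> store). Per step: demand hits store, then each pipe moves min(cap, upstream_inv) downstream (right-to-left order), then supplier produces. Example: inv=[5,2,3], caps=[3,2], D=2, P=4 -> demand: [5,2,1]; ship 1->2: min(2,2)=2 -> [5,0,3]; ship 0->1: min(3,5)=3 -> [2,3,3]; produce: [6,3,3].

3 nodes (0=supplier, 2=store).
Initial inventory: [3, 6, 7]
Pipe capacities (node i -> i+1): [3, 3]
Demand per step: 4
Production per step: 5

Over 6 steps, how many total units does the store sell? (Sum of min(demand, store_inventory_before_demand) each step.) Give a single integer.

Step 1: sold=4 (running total=4) -> [5 6 6]
Step 2: sold=4 (running total=8) -> [7 6 5]
Step 3: sold=4 (running total=12) -> [9 6 4]
Step 4: sold=4 (running total=16) -> [11 6 3]
Step 5: sold=3 (running total=19) -> [13 6 3]
Step 6: sold=3 (running total=22) -> [15 6 3]

Answer: 22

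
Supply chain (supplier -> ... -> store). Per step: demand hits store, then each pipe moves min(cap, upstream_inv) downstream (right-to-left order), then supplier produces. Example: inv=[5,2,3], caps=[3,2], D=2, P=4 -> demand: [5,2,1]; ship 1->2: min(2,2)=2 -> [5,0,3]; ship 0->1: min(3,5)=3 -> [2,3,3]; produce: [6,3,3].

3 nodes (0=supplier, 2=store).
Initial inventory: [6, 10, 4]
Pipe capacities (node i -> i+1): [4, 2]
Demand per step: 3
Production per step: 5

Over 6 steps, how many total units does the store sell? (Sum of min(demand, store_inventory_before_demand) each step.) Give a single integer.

Answer: 14

Derivation:
Step 1: sold=3 (running total=3) -> [7 12 3]
Step 2: sold=3 (running total=6) -> [8 14 2]
Step 3: sold=2 (running total=8) -> [9 16 2]
Step 4: sold=2 (running total=10) -> [10 18 2]
Step 5: sold=2 (running total=12) -> [11 20 2]
Step 6: sold=2 (running total=14) -> [12 22 2]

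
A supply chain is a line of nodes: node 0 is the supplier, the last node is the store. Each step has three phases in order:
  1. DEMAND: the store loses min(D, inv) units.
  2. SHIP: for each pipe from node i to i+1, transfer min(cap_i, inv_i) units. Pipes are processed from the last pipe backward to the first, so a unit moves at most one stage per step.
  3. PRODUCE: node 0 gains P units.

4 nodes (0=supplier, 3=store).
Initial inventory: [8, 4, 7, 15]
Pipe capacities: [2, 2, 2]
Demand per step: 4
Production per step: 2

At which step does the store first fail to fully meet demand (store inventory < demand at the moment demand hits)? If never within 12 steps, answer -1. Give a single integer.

Step 1: demand=4,sold=4 ship[2->3]=2 ship[1->2]=2 ship[0->1]=2 prod=2 -> [8 4 7 13]
Step 2: demand=4,sold=4 ship[2->3]=2 ship[1->2]=2 ship[0->1]=2 prod=2 -> [8 4 7 11]
Step 3: demand=4,sold=4 ship[2->3]=2 ship[1->2]=2 ship[0->1]=2 prod=2 -> [8 4 7 9]
Step 4: demand=4,sold=4 ship[2->3]=2 ship[1->2]=2 ship[0->1]=2 prod=2 -> [8 4 7 7]
Step 5: demand=4,sold=4 ship[2->3]=2 ship[1->2]=2 ship[0->1]=2 prod=2 -> [8 4 7 5]
Step 6: demand=4,sold=4 ship[2->3]=2 ship[1->2]=2 ship[0->1]=2 prod=2 -> [8 4 7 3]
Step 7: demand=4,sold=3 ship[2->3]=2 ship[1->2]=2 ship[0->1]=2 prod=2 -> [8 4 7 2]
Step 8: demand=4,sold=2 ship[2->3]=2 ship[1->2]=2 ship[0->1]=2 prod=2 -> [8 4 7 2]
Step 9: demand=4,sold=2 ship[2->3]=2 ship[1->2]=2 ship[0->1]=2 prod=2 -> [8 4 7 2]
Step 10: demand=4,sold=2 ship[2->3]=2 ship[1->2]=2 ship[0->1]=2 prod=2 -> [8 4 7 2]
Step 11: demand=4,sold=2 ship[2->3]=2 ship[1->2]=2 ship[0->1]=2 prod=2 -> [8 4 7 2]
Step 12: demand=4,sold=2 ship[2->3]=2 ship[1->2]=2 ship[0->1]=2 prod=2 -> [8 4 7 2]
First stockout at step 7

7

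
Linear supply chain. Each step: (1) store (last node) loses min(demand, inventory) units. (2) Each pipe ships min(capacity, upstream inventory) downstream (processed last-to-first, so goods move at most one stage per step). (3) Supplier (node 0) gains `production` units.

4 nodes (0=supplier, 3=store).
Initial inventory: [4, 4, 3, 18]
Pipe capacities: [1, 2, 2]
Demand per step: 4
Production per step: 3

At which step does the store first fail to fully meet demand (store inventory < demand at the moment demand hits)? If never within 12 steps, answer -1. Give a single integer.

Step 1: demand=4,sold=4 ship[2->3]=2 ship[1->2]=2 ship[0->1]=1 prod=3 -> [6 3 3 16]
Step 2: demand=4,sold=4 ship[2->3]=2 ship[1->2]=2 ship[0->1]=1 prod=3 -> [8 2 3 14]
Step 3: demand=4,sold=4 ship[2->3]=2 ship[1->2]=2 ship[0->1]=1 prod=3 -> [10 1 3 12]
Step 4: demand=4,sold=4 ship[2->3]=2 ship[1->2]=1 ship[0->1]=1 prod=3 -> [12 1 2 10]
Step 5: demand=4,sold=4 ship[2->3]=2 ship[1->2]=1 ship[0->1]=1 prod=3 -> [14 1 1 8]
Step 6: demand=4,sold=4 ship[2->3]=1 ship[1->2]=1 ship[0->1]=1 prod=3 -> [16 1 1 5]
Step 7: demand=4,sold=4 ship[2->3]=1 ship[1->2]=1 ship[0->1]=1 prod=3 -> [18 1 1 2]
Step 8: demand=4,sold=2 ship[2->3]=1 ship[1->2]=1 ship[0->1]=1 prod=3 -> [20 1 1 1]
Step 9: demand=4,sold=1 ship[2->3]=1 ship[1->2]=1 ship[0->1]=1 prod=3 -> [22 1 1 1]
Step 10: demand=4,sold=1 ship[2->3]=1 ship[1->2]=1 ship[0->1]=1 prod=3 -> [24 1 1 1]
Step 11: demand=4,sold=1 ship[2->3]=1 ship[1->2]=1 ship[0->1]=1 prod=3 -> [26 1 1 1]
Step 12: demand=4,sold=1 ship[2->3]=1 ship[1->2]=1 ship[0->1]=1 prod=3 -> [28 1 1 1]
First stockout at step 8

8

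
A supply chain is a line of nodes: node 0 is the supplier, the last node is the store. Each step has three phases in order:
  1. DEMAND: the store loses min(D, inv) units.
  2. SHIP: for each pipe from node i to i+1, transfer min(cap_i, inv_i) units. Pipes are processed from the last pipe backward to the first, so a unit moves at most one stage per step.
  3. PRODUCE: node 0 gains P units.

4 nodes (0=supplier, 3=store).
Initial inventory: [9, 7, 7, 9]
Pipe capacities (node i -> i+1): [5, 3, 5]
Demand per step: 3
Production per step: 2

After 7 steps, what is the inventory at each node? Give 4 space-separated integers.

Step 1: demand=3,sold=3 ship[2->3]=5 ship[1->2]=3 ship[0->1]=5 prod=2 -> inv=[6 9 5 11]
Step 2: demand=3,sold=3 ship[2->3]=5 ship[1->2]=3 ship[0->1]=5 prod=2 -> inv=[3 11 3 13]
Step 3: demand=3,sold=3 ship[2->3]=3 ship[1->2]=3 ship[0->1]=3 prod=2 -> inv=[2 11 3 13]
Step 4: demand=3,sold=3 ship[2->3]=3 ship[1->2]=3 ship[0->1]=2 prod=2 -> inv=[2 10 3 13]
Step 5: demand=3,sold=3 ship[2->3]=3 ship[1->2]=3 ship[0->1]=2 prod=2 -> inv=[2 9 3 13]
Step 6: demand=3,sold=3 ship[2->3]=3 ship[1->2]=3 ship[0->1]=2 prod=2 -> inv=[2 8 3 13]
Step 7: demand=3,sold=3 ship[2->3]=3 ship[1->2]=3 ship[0->1]=2 prod=2 -> inv=[2 7 3 13]

2 7 3 13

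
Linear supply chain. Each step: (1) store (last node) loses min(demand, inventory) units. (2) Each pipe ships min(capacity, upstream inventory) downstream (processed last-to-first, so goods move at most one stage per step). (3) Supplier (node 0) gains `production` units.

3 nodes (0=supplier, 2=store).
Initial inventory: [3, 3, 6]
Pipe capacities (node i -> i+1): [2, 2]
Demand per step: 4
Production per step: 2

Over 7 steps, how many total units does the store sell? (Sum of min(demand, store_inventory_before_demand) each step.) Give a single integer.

Answer: 18

Derivation:
Step 1: sold=4 (running total=4) -> [3 3 4]
Step 2: sold=4 (running total=8) -> [3 3 2]
Step 3: sold=2 (running total=10) -> [3 3 2]
Step 4: sold=2 (running total=12) -> [3 3 2]
Step 5: sold=2 (running total=14) -> [3 3 2]
Step 6: sold=2 (running total=16) -> [3 3 2]
Step 7: sold=2 (running total=18) -> [3 3 2]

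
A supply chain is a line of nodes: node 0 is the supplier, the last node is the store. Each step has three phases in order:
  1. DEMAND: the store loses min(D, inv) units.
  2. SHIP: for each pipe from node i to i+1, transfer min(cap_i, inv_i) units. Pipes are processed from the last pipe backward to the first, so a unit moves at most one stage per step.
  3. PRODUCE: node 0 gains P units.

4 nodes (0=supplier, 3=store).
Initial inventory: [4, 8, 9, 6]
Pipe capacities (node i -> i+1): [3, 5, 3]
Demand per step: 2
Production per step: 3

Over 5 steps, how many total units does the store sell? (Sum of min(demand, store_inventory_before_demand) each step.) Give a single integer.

Step 1: sold=2 (running total=2) -> [4 6 11 7]
Step 2: sold=2 (running total=4) -> [4 4 13 8]
Step 3: sold=2 (running total=6) -> [4 3 14 9]
Step 4: sold=2 (running total=8) -> [4 3 14 10]
Step 5: sold=2 (running total=10) -> [4 3 14 11]

Answer: 10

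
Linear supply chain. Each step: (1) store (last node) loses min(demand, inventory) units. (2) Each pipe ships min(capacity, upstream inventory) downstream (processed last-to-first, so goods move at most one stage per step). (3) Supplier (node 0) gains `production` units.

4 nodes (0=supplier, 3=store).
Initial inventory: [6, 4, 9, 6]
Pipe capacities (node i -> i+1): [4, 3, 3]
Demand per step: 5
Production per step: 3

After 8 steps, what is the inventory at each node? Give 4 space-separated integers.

Step 1: demand=5,sold=5 ship[2->3]=3 ship[1->2]=3 ship[0->1]=4 prod=3 -> inv=[5 5 9 4]
Step 2: demand=5,sold=4 ship[2->3]=3 ship[1->2]=3 ship[0->1]=4 prod=3 -> inv=[4 6 9 3]
Step 3: demand=5,sold=3 ship[2->3]=3 ship[1->2]=3 ship[0->1]=4 prod=3 -> inv=[3 7 9 3]
Step 4: demand=5,sold=3 ship[2->3]=3 ship[1->2]=3 ship[0->1]=3 prod=3 -> inv=[3 7 9 3]
Step 5: demand=5,sold=3 ship[2->3]=3 ship[1->2]=3 ship[0->1]=3 prod=3 -> inv=[3 7 9 3]
Step 6: demand=5,sold=3 ship[2->3]=3 ship[1->2]=3 ship[0->1]=3 prod=3 -> inv=[3 7 9 3]
Step 7: demand=5,sold=3 ship[2->3]=3 ship[1->2]=3 ship[0->1]=3 prod=3 -> inv=[3 7 9 3]
Step 8: demand=5,sold=3 ship[2->3]=3 ship[1->2]=3 ship[0->1]=3 prod=3 -> inv=[3 7 9 3]

3 7 9 3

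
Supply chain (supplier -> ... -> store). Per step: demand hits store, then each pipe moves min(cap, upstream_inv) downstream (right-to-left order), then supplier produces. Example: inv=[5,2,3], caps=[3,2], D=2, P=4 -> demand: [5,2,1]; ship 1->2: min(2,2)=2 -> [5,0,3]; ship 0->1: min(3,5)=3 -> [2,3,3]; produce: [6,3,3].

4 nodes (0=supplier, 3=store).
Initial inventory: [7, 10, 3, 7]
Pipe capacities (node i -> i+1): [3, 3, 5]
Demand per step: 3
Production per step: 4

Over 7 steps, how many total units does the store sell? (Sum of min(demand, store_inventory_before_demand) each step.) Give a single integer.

Answer: 21

Derivation:
Step 1: sold=3 (running total=3) -> [8 10 3 7]
Step 2: sold=3 (running total=6) -> [9 10 3 7]
Step 3: sold=3 (running total=9) -> [10 10 3 7]
Step 4: sold=3 (running total=12) -> [11 10 3 7]
Step 5: sold=3 (running total=15) -> [12 10 3 7]
Step 6: sold=3 (running total=18) -> [13 10 3 7]
Step 7: sold=3 (running total=21) -> [14 10 3 7]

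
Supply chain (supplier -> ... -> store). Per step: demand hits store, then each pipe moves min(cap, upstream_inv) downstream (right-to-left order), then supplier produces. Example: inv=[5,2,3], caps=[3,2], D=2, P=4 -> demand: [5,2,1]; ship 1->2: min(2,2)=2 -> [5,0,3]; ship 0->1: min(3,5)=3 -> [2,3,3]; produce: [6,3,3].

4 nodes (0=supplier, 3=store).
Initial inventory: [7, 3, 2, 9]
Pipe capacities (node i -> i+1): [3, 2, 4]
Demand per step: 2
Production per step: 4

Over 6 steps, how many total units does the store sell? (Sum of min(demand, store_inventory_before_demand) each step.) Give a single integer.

Answer: 12

Derivation:
Step 1: sold=2 (running total=2) -> [8 4 2 9]
Step 2: sold=2 (running total=4) -> [9 5 2 9]
Step 3: sold=2 (running total=6) -> [10 6 2 9]
Step 4: sold=2 (running total=8) -> [11 7 2 9]
Step 5: sold=2 (running total=10) -> [12 8 2 9]
Step 6: sold=2 (running total=12) -> [13 9 2 9]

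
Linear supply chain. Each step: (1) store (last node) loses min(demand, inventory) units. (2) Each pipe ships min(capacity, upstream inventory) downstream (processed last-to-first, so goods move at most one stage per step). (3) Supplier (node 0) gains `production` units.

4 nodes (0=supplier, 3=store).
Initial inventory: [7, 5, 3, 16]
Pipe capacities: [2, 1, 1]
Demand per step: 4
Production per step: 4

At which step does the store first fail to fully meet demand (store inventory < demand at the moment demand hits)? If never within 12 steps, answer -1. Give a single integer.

Step 1: demand=4,sold=4 ship[2->3]=1 ship[1->2]=1 ship[0->1]=2 prod=4 -> [9 6 3 13]
Step 2: demand=4,sold=4 ship[2->3]=1 ship[1->2]=1 ship[0->1]=2 prod=4 -> [11 7 3 10]
Step 3: demand=4,sold=4 ship[2->3]=1 ship[1->2]=1 ship[0->1]=2 prod=4 -> [13 8 3 7]
Step 4: demand=4,sold=4 ship[2->3]=1 ship[1->2]=1 ship[0->1]=2 prod=4 -> [15 9 3 4]
Step 5: demand=4,sold=4 ship[2->3]=1 ship[1->2]=1 ship[0->1]=2 prod=4 -> [17 10 3 1]
Step 6: demand=4,sold=1 ship[2->3]=1 ship[1->2]=1 ship[0->1]=2 prod=4 -> [19 11 3 1]
Step 7: demand=4,sold=1 ship[2->3]=1 ship[1->2]=1 ship[0->1]=2 prod=4 -> [21 12 3 1]
Step 8: demand=4,sold=1 ship[2->3]=1 ship[1->2]=1 ship[0->1]=2 prod=4 -> [23 13 3 1]
Step 9: demand=4,sold=1 ship[2->3]=1 ship[1->2]=1 ship[0->1]=2 prod=4 -> [25 14 3 1]
Step 10: demand=4,sold=1 ship[2->3]=1 ship[1->2]=1 ship[0->1]=2 prod=4 -> [27 15 3 1]
Step 11: demand=4,sold=1 ship[2->3]=1 ship[1->2]=1 ship[0->1]=2 prod=4 -> [29 16 3 1]
Step 12: demand=4,sold=1 ship[2->3]=1 ship[1->2]=1 ship[0->1]=2 prod=4 -> [31 17 3 1]
First stockout at step 6

6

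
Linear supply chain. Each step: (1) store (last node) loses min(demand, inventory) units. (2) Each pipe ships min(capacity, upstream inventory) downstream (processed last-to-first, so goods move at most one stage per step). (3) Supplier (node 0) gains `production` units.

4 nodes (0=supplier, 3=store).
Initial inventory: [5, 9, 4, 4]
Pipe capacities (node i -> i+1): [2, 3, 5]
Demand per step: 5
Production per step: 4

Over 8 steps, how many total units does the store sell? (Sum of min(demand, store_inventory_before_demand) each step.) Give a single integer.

Answer: 26

Derivation:
Step 1: sold=4 (running total=4) -> [7 8 3 4]
Step 2: sold=4 (running total=8) -> [9 7 3 3]
Step 3: sold=3 (running total=11) -> [11 6 3 3]
Step 4: sold=3 (running total=14) -> [13 5 3 3]
Step 5: sold=3 (running total=17) -> [15 4 3 3]
Step 6: sold=3 (running total=20) -> [17 3 3 3]
Step 7: sold=3 (running total=23) -> [19 2 3 3]
Step 8: sold=3 (running total=26) -> [21 2 2 3]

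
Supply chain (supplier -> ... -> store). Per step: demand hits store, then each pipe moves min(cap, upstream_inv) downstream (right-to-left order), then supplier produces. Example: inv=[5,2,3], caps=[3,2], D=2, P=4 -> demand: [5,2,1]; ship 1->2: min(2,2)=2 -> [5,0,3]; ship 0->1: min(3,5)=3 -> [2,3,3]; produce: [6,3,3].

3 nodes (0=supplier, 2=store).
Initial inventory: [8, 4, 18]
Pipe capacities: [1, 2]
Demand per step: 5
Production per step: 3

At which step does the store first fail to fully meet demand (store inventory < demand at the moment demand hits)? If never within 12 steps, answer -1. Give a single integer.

Step 1: demand=5,sold=5 ship[1->2]=2 ship[0->1]=1 prod=3 -> [10 3 15]
Step 2: demand=5,sold=5 ship[1->2]=2 ship[0->1]=1 prod=3 -> [12 2 12]
Step 3: demand=5,sold=5 ship[1->2]=2 ship[0->1]=1 prod=3 -> [14 1 9]
Step 4: demand=5,sold=5 ship[1->2]=1 ship[0->1]=1 prod=3 -> [16 1 5]
Step 5: demand=5,sold=5 ship[1->2]=1 ship[0->1]=1 prod=3 -> [18 1 1]
Step 6: demand=5,sold=1 ship[1->2]=1 ship[0->1]=1 prod=3 -> [20 1 1]
Step 7: demand=5,sold=1 ship[1->2]=1 ship[0->1]=1 prod=3 -> [22 1 1]
Step 8: demand=5,sold=1 ship[1->2]=1 ship[0->1]=1 prod=3 -> [24 1 1]
Step 9: demand=5,sold=1 ship[1->2]=1 ship[0->1]=1 prod=3 -> [26 1 1]
Step 10: demand=5,sold=1 ship[1->2]=1 ship[0->1]=1 prod=3 -> [28 1 1]
Step 11: demand=5,sold=1 ship[1->2]=1 ship[0->1]=1 prod=3 -> [30 1 1]
Step 12: demand=5,sold=1 ship[1->2]=1 ship[0->1]=1 prod=3 -> [32 1 1]
First stockout at step 6

6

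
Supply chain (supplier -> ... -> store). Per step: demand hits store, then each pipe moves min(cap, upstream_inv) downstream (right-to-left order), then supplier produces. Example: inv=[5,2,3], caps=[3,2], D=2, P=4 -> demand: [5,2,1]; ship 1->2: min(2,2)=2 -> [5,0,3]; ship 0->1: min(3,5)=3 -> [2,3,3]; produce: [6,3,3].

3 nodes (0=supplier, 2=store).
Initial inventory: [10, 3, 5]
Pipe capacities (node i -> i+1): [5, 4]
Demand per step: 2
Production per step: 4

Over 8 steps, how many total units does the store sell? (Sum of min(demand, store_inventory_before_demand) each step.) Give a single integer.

Answer: 16

Derivation:
Step 1: sold=2 (running total=2) -> [9 5 6]
Step 2: sold=2 (running total=4) -> [8 6 8]
Step 3: sold=2 (running total=6) -> [7 7 10]
Step 4: sold=2 (running total=8) -> [6 8 12]
Step 5: sold=2 (running total=10) -> [5 9 14]
Step 6: sold=2 (running total=12) -> [4 10 16]
Step 7: sold=2 (running total=14) -> [4 10 18]
Step 8: sold=2 (running total=16) -> [4 10 20]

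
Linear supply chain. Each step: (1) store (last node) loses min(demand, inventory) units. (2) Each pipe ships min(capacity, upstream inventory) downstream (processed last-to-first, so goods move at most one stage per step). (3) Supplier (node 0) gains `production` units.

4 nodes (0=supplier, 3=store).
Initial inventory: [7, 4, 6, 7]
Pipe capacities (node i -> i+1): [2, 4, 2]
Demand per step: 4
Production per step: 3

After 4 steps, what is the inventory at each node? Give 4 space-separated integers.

Step 1: demand=4,sold=4 ship[2->3]=2 ship[1->2]=4 ship[0->1]=2 prod=3 -> inv=[8 2 8 5]
Step 2: demand=4,sold=4 ship[2->3]=2 ship[1->2]=2 ship[0->1]=2 prod=3 -> inv=[9 2 8 3]
Step 3: demand=4,sold=3 ship[2->3]=2 ship[1->2]=2 ship[0->1]=2 prod=3 -> inv=[10 2 8 2]
Step 4: demand=4,sold=2 ship[2->3]=2 ship[1->2]=2 ship[0->1]=2 prod=3 -> inv=[11 2 8 2]

11 2 8 2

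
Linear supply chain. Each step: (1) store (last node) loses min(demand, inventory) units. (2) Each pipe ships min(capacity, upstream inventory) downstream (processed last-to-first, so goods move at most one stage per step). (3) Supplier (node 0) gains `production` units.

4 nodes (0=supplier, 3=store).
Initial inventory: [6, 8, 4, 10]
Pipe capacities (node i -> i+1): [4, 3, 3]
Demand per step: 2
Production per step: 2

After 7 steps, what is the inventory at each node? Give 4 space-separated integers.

Step 1: demand=2,sold=2 ship[2->3]=3 ship[1->2]=3 ship[0->1]=4 prod=2 -> inv=[4 9 4 11]
Step 2: demand=2,sold=2 ship[2->3]=3 ship[1->2]=3 ship[0->1]=4 prod=2 -> inv=[2 10 4 12]
Step 3: demand=2,sold=2 ship[2->3]=3 ship[1->2]=3 ship[0->1]=2 prod=2 -> inv=[2 9 4 13]
Step 4: demand=2,sold=2 ship[2->3]=3 ship[1->2]=3 ship[0->1]=2 prod=2 -> inv=[2 8 4 14]
Step 5: demand=2,sold=2 ship[2->3]=3 ship[1->2]=3 ship[0->1]=2 prod=2 -> inv=[2 7 4 15]
Step 6: demand=2,sold=2 ship[2->3]=3 ship[1->2]=3 ship[0->1]=2 prod=2 -> inv=[2 6 4 16]
Step 7: demand=2,sold=2 ship[2->3]=3 ship[1->2]=3 ship[0->1]=2 prod=2 -> inv=[2 5 4 17]

2 5 4 17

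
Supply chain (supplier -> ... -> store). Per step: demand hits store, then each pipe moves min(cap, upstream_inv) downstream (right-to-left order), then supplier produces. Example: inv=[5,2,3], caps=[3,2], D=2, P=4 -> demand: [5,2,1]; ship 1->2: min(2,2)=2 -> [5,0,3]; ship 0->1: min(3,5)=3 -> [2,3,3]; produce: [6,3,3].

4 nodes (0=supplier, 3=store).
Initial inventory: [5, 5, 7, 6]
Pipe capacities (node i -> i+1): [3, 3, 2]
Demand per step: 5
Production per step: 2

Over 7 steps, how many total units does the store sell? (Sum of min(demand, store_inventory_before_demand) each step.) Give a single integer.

Step 1: sold=5 (running total=5) -> [4 5 8 3]
Step 2: sold=3 (running total=8) -> [3 5 9 2]
Step 3: sold=2 (running total=10) -> [2 5 10 2]
Step 4: sold=2 (running total=12) -> [2 4 11 2]
Step 5: sold=2 (running total=14) -> [2 3 12 2]
Step 6: sold=2 (running total=16) -> [2 2 13 2]
Step 7: sold=2 (running total=18) -> [2 2 13 2]

Answer: 18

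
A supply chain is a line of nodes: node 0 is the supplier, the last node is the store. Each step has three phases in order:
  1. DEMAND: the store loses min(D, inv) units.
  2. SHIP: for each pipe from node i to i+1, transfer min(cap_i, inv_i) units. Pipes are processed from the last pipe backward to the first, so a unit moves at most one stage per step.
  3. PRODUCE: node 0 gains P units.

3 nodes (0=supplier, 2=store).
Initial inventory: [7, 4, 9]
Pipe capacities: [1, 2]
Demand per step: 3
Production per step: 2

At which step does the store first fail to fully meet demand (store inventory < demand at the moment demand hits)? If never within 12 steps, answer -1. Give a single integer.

Step 1: demand=3,sold=3 ship[1->2]=2 ship[0->1]=1 prod=2 -> [8 3 8]
Step 2: demand=3,sold=3 ship[1->2]=2 ship[0->1]=1 prod=2 -> [9 2 7]
Step 3: demand=3,sold=3 ship[1->2]=2 ship[0->1]=1 prod=2 -> [10 1 6]
Step 4: demand=3,sold=3 ship[1->2]=1 ship[0->1]=1 prod=2 -> [11 1 4]
Step 5: demand=3,sold=3 ship[1->2]=1 ship[0->1]=1 prod=2 -> [12 1 2]
Step 6: demand=3,sold=2 ship[1->2]=1 ship[0->1]=1 prod=2 -> [13 1 1]
Step 7: demand=3,sold=1 ship[1->2]=1 ship[0->1]=1 prod=2 -> [14 1 1]
Step 8: demand=3,sold=1 ship[1->2]=1 ship[0->1]=1 prod=2 -> [15 1 1]
Step 9: demand=3,sold=1 ship[1->2]=1 ship[0->1]=1 prod=2 -> [16 1 1]
Step 10: demand=3,sold=1 ship[1->2]=1 ship[0->1]=1 prod=2 -> [17 1 1]
Step 11: demand=3,sold=1 ship[1->2]=1 ship[0->1]=1 prod=2 -> [18 1 1]
Step 12: demand=3,sold=1 ship[1->2]=1 ship[0->1]=1 prod=2 -> [19 1 1]
First stockout at step 6

6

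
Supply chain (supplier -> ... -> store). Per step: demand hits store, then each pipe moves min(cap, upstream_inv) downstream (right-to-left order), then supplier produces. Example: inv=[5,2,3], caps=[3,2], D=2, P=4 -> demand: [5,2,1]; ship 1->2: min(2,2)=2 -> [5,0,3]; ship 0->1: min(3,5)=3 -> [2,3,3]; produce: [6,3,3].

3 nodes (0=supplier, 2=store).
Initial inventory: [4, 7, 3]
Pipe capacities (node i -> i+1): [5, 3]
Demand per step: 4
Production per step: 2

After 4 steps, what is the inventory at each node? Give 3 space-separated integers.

Step 1: demand=4,sold=3 ship[1->2]=3 ship[0->1]=4 prod=2 -> inv=[2 8 3]
Step 2: demand=4,sold=3 ship[1->2]=3 ship[0->1]=2 prod=2 -> inv=[2 7 3]
Step 3: demand=4,sold=3 ship[1->2]=3 ship[0->1]=2 prod=2 -> inv=[2 6 3]
Step 4: demand=4,sold=3 ship[1->2]=3 ship[0->1]=2 prod=2 -> inv=[2 5 3]

2 5 3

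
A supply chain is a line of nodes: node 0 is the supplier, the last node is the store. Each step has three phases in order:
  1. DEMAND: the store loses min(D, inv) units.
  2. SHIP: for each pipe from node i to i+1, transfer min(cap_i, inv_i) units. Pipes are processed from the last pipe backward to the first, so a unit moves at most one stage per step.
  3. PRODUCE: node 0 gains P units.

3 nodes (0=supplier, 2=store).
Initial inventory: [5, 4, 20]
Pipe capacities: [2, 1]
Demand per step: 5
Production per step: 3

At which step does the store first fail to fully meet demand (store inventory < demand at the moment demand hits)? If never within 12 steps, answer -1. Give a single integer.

Step 1: demand=5,sold=5 ship[1->2]=1 ship[0->1]=2 prod=3 -> [6 5 16]
Step 2: demand=5,sold=5 ship[1->2]=1 ship[0->1]=2 prod=3 -> [7 6 12]
Step 3: demand=5,sold=5 ship[1->2]=1 ship[0->1]=2 prod=3 -> [8 7 8]
Step 4: demand=5,sold=5 ship[1->2]=1 ship[0->1]=2 prod=3 -> [9 8 4]
Step 5: demand=5,sold=4 ship[1->2]=1 ship[0->1]=2 prod=3 -> [10 9 1]
Step 6: demand=5,sold=1 ship[1->2]=1 ship[0->1]=2 prod=3 -> [11 10 1]
Step 7: demand=5,sold=1 ship[1->2]=1 ship[0->1]=2 prod=3 -> [12 11 1]
Step 8: demand=5,sold=1 ship[1->2]=1 ship[0->1]=2 prod=3 -> [13 12 1]
Step 9: demand=5,sold=1 ship[1->2]=1 ship[0->1]=2 prod=3 -> [14 13 1]
Step 10: demand=5,sold=1 ship[1->2]=1 ship[0->1]=2 prod=3 -> [15 14 1]
Step 11: demand=5,sold=1 ship[1->2]=1 ship[0->1]=2 prod=3 -> [16 15 1]
Step 12: demand=5,sold=1 ship[1->2]=1 ship[0->1]=2 prod=3 -> [17 16 1]
First stockout at step 5

5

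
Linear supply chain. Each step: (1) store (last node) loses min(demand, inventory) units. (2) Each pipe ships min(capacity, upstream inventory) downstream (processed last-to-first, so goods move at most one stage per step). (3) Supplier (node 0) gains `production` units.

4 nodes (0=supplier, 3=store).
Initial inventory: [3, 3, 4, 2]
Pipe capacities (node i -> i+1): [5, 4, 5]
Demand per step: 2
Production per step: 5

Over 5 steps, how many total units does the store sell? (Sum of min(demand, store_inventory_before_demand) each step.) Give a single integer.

Answer: 10

Derivation:
Step 1: sold=2 (running total=2) -> [5 3 3 4]
Step 2: sold=2 (running total=4) -> [5 5 3 5]
Step 3: sold=2 (running total=6) -> [5 6 4 6]
Step 4: sold=2 (running total=8) -> [5 7 4 8]
Step 5: sold=2 (running total=10) -> [5 8 4 10]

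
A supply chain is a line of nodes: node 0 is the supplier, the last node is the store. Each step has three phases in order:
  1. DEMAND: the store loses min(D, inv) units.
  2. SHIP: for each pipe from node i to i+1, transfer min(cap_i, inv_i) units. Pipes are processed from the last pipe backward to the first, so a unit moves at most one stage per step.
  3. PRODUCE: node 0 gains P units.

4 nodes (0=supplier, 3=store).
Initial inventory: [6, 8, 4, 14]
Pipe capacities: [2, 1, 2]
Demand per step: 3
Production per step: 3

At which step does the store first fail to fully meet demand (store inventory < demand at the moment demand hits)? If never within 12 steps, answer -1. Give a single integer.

Step 1: demand=3,sold=3 ship[2->3]=2 ship[1->2]=1 ship[0->1]=2 prod=3 -> [7 9 3 13]
Step 2: demand=3,sold=3 ship[2->3]=2 ship[1->2]=1 ship[0->1]=2 prod=3 -> [8 10 2 12]
Step 3: demand=3,sold=3 ship[2->3]=2 ship[1->2]=1 ship[0->1]=2 prod=3 -> [9 11 1 11]
Step 4: demand=3,sold=3 ship[2->3]=1 ship[1->2]=1 ship[0->1]=2 prod=3 -> [10 12 1 9]
Step 5: demand=3,sold=3 ship[2->3]=1 ship[1->2]=1 ship[0->1]=2 prod=3 -> [11 13 1 7]
Step 6: demand=3,sold=3 ship[2->3]=1 ship[1->2]=1 ship[0->1]=2 prod=3 -> [12 14 1 5]
Step 7: demand=3,sold=3 ship[2->3]=1 ship[1->2]=1 ship[0->1]=2 prod=3 -> [13 15 1 3]
Step 8: demand=3,sold=3 ship[2->3]=1 ship[1->2]=1 ship[0->1]=2 prod=3 -> [14 16 1 1]
Step 9: demand=3,sold=1 ship[2->3]=1 ship[1->2]=1 ship[0->1]=2 prod=3 -> [15 17 1 1]
Step 10: demand=3,sold=1 ship[2->3]=1 ship[1->2]=1 ship[0->1]=2 prod=3 -> [16 18 1 1]
Step 11: demand=3,sold=1 ship[2->3]=1 ship[1->2]=1 ship[0->1]=2 prod=3 -> [17 19 1 1]
Step 12: demand=3,sold=1 ship[2->3]=1 ship[1->2]=1 ship[0->1]=2 prod=3 -> [18 20 1 1]
First stockout at step 9

9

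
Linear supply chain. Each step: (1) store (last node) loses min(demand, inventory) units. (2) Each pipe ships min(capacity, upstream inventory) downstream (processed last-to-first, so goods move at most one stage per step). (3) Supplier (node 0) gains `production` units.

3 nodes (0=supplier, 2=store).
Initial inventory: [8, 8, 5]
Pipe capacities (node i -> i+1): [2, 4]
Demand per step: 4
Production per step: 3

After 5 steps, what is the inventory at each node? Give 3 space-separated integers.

Step 1: demand=4,sold=4 ship[1->2]=4 ship[0->1]=2 prod=3 -> inv=[9 6 5]
Step 2: demand=4,sold=4 ship[1->2]=4 ship[0->1]=2 prod=3 -> inv=[10 4 5]
Step 3: demand=4,sold=4 ship[1->2]=4 ship[0->1]=2 prod=3 -> inv=[11 2 5]
Step 4: demand=4,sold=4 ship[1->2]=2 ship[0->1]=2 prod=3 -> inv=[12 2 3]
Step 5: demand=4,sold=3 ship[1->2]=2 ship[0->1]=2 prod=3 -> inv=[13 2 2]

13 2 2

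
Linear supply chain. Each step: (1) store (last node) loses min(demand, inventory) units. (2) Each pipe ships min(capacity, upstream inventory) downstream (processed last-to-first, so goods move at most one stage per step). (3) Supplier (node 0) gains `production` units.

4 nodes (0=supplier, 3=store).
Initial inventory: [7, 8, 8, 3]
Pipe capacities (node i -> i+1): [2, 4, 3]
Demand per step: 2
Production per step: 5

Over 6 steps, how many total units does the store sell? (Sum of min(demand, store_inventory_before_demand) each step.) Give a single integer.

Answer: 12

Derivation:
Step 1: sold=2 (running total=2) -> [10 6 9 4]
Step 2: sold=2 (running total=4) -> [13 4 10 5]
Step 3: sold=2 (running total=6) -> [16 2 11 6]
Step 4: sold=2 (running total=8) -> [19 2 10 7]
Step 5: sold=2 (running total=10) -> [22 2 9 8]
Step 6: sold=2 (running total=12) -> [25 2 8 9]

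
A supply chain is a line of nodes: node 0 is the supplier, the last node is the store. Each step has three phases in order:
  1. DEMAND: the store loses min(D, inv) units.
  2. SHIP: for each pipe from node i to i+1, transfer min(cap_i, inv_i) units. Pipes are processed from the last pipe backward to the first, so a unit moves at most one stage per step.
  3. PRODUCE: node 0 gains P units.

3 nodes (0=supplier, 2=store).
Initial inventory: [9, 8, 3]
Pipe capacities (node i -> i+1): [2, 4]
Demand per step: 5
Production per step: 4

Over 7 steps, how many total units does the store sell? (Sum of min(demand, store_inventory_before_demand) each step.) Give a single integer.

Answer: 21

Derivation:
Step 1: sold=3 (running total=3) -> [11 6 4]
Step 2: sold=4 (running total=7) -> [13 4 4]
Step 3: sold=4 (running total=11) -> [15 2 4]
Step 4: sold=4 (running total=15) -> [17 2 2]
Step 5: sold=2 (running total=17) -> [19 2 2]
Step 6: sold=2 (running total=19) -> [21 2 2]
Step 7: sold=2 (running total=21) -> [23 2 2]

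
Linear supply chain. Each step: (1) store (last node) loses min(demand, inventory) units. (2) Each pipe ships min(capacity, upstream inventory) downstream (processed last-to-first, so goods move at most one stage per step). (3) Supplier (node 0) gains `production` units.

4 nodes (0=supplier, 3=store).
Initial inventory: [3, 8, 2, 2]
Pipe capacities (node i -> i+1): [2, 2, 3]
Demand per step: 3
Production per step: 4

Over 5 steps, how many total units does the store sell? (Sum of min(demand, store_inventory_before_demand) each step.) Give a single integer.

Answer: 10

Derivation:
Step 1: sold=2 (running total=2) -> [5 8 2 2]
Step 2: sold=2 (running total=4) -> [7 8 2 2]
Step 3: sold=2 (running total=6) -> [9 8 2 2]
Step 4: sold=2 (running total=8) -> [11 8 2 2]
Step 5: sold=2 (running total=10) -> [13 8 2 2]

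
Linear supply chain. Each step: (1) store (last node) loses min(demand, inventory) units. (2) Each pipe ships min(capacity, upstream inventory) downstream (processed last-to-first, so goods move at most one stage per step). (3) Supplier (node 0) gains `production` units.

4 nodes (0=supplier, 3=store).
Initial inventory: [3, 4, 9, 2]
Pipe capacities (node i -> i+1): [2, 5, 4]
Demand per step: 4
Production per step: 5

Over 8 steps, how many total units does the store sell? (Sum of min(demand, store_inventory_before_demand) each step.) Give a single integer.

Step 1: sold=2 (running total=2) -> [6 2 9 4]
Step 2: sold=4 (running total=6) -> [9 2 7 4]
Step 3: sold=4 (running total=10) -> [12 2 5 4]
Step 4: sold=4 (running total=14) -> [15 2 3 4]
Step 5: sold=4 (running total=18) -> [18 2 2 3]
Step 6: sold=3 (running total=21) -> [21 2 2 2]
Step 7: sold=2 (running total=23) -> [24 2 2 2]
Step 8: sold=2 (running total=25) -> [27 2 2 2]

Answer: 25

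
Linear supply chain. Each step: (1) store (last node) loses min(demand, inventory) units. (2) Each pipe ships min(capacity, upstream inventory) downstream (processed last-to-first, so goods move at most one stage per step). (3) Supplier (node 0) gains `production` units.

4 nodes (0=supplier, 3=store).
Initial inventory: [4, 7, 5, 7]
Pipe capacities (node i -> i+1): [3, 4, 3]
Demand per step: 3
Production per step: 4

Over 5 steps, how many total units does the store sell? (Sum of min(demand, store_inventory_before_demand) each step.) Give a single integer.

Step 1: sold=3 (running total=3) -> [5 6 6 7]
Step 2: sold=3 (running total=6) -> [6 5 7 7]
Step 3: sold=3 (running total=9) -> [7 4 8 7]
Step 4: sold=3 (running total=12) -> [8 3 9 7]
Step 5: sold=3 (running total=15) -> [9 3 9 7]

Answer: 15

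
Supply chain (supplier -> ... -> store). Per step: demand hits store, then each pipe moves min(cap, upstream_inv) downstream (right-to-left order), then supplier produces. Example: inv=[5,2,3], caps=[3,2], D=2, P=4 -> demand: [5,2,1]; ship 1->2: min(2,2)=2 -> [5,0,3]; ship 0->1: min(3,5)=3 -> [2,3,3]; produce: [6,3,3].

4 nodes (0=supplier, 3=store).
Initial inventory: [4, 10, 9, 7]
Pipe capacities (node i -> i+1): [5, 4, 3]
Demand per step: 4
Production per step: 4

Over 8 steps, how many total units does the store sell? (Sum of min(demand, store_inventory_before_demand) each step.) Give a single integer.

Answer: 28

Derivation:
Step 1: sold=4 (running total=4) -> [4 10 10 6]
Step 2: sold=4 (running total=8) -> [4 10 11 5]
Step 3: sold=4 (running total=12) -> [4 10 12 4]
Step 4: sold=4 (running total=16) -> [4 10 13 3]
Step 5: sold=3 (running total=19) -> [4 10 14 3]
Step 6: sold=3 (running total=22) -> [4 10 15 3]
Step 7: sold=3 (running total=25) -> [4 10 16 3]
Step 8: sold=3 (running total=28) -> [4 10 17 3]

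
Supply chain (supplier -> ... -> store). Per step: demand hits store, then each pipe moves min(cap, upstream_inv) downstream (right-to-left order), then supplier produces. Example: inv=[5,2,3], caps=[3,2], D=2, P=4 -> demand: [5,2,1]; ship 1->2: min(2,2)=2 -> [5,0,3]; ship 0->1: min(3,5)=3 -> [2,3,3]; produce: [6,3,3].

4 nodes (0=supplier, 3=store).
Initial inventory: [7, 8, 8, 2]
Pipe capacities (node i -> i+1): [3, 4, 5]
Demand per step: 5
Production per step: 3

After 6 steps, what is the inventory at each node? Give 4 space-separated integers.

Step 1: demand=5,sold=2 ship[2->3]=5 ship[1->2]=4 ship[0->1]=3 prod=3 -> inv=[7 7 7 5]
Step 2: demand=5,sold=5 ship[2->3]=5 ship[1->2]=4 ship[0->1]=3 prod=3 -> inv=[7 6 6 5]
Step 3: demand=5,sold=5 ship[2->3]=5 ship[1->2]=4 ship[0->1]=3 prod=3 -> inv=[7 5 5 5]
Step 4: demand=5,sold=5 ship[2->3]=5 ship[1->2]=4 ship[0->1]=3 prod=3 -> inv=[7 4 4 5]
Step 5: demand=5,sold=5 ship[2->3]=4 ship[1->2]=4 ship[0->1]=3 prod=3 -> inv=[7 3 4 4]
Step 6: demand=5,sold=4 ship[2->3]=4 ship[1->2]=3 ship[0->1]=3 prod=3 -> inv=[7 3 3 4]

7 3 3 4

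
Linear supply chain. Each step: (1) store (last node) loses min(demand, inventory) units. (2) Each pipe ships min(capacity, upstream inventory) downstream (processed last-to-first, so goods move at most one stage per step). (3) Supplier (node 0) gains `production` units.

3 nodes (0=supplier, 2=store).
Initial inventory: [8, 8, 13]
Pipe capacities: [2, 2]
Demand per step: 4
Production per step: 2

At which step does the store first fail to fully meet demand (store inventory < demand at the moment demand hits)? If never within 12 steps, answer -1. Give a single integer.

Step 1: demand=4,sold=4 ship[1->2]=2 ship[0->1]=2 prod=2 -> [8 8 11]
Step 2: demand=4,sold=4 ship[1->2]=2 ship[0->1]=2 prod=2 -> [8 8 9]
Step 3: demand=4,sold=4 ship[1->2]=2 ship[0->1]=2 prod=2 -> [8 8 7]
Step 4: demand=4,sold=4 ship[1->2]=2 ship[0->1]=2 prod=2 -> [8 8 5]
Step 5: demand=4,sold=4 ship[1->2]=2 ship[0->1]=2 prod=2 -> [8 8 3]
Step 6: demand=4,sold=3 ship[1->2]=2 ship[0->1]=2 prod=2 -> [8 8 2]
Step 7: demand=4,sold=2 ship[1->2]=2 ship[0->1]=2 prod=2 -> [8 8 2]
Step 8: demand=4,sold=2 ship[1->2]=2 ship[0->1]=2 prod=2 -> [8 8 2]
Step 9: demand=4,sold=2 ship[1->2]=2 ship[0->1]=2 prod=2 -> [8 8 2]
Step 10: demand=4,sold=2 ship[1->2]=2 ship[0->1]=2 prod=2 -> [8 8 2]
Step 11: demand=4,sold=2 ship[1->2]=2 ship[0->1]=2 prod=2 -> [8 8 2]
Step 12: demand=4,sold=2 ship[1->2]=2 ship[0->1]=2 prod=2 -> [8 8 2]
First stockout at step 6

6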